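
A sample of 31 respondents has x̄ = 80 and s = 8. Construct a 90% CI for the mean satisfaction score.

CI = x̄ ± t*(s/√n) = 80 ± 1.697(8/√31) = (77.56, 82.44)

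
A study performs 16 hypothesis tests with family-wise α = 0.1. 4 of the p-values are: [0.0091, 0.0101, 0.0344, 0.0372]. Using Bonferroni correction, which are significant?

Bonferroni α = 0.1/16 = 0.00625. None of the given p-values are significant.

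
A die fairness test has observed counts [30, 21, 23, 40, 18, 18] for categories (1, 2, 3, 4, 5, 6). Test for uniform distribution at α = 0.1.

Expected = 25 each. χ² = Σ(O-E)²/E = 14.72. df = 5, critical value = 9.236. Reject H₀.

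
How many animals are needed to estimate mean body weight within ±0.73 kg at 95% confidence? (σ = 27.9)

n = (z*σ/E)² = (1.96×27.9/0.73)² = 5611.4 → n = 5612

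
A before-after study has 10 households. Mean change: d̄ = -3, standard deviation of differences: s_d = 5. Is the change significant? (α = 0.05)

t = d̄/(s_d/√n) = -3/(5/√10) = -1.897. df = 9, critical t = ±2.262. Fail to reject H₀.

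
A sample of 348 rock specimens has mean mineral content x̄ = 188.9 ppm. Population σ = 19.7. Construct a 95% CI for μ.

CI = x̄ ± z*(σ/√n) = 188.9 ± 1.96(19.7/√348) = 188.9 ± 2.07 = (186.83, 190.97)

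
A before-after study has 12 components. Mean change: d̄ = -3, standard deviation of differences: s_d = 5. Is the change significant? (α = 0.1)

t = d̄/(s_d/√n) = -3/(5/√12) = -2.078. df = 11, critical t = ±1.796. Reject H₀.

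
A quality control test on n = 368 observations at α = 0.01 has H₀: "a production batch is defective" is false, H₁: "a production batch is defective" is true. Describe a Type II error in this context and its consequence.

Type II error: failing to reject H₀ when it is false — concluding that a production batch is defective is not supported when in fact it is. Consequence: shipping a defective batch — faulty products reach customers.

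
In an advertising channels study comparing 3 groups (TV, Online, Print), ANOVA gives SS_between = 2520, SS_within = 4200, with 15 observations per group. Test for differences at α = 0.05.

df_between = 2, df_within = 42. F = MS_between/MS_within = 1260.0/100.0 = 12.6. F_crit ≈ 3.22. Reject H₀. At least one mean differs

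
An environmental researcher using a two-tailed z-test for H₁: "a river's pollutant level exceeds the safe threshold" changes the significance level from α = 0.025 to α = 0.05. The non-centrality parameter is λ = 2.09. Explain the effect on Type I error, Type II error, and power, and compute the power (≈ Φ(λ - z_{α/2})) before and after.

Increasing α from 0.025 to 0.05:
• Type I error rate increases (α is the Type I rate by definition).
• Critical value moves from z_{α/2} = 2.241 to 1.96, so power = Φ(λ - z_{α/2}) goes from Φ(2.09 - 2.241) = 0.44 to Φ(2.09 - 1.96) = 0.552.
• Type II error rate β = 1 - power therefore decreases (0.56 → 0.448).
Appropriate when false negatives are costly — here, allowing unsafe pollution to continue.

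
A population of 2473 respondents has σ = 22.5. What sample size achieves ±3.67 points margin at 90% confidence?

Without FPC: n₀ = (1.645×22.5/3.67)² = 101.71. With FPC: n = n₀N/(n₀+N-1) = 97.7 → n = 98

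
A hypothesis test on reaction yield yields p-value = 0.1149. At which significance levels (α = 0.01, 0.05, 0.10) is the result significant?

p = 0.1149. Not significant at any of the given levels.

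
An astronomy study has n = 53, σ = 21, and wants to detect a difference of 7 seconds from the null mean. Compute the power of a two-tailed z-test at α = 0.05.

SE = σ/√n = 21/√53 = 2.885. Non-centrality λ = d/SE = 7/2.885 = 2.427. Power ≈ Φ(λ - z_{α/2}) = Φ(2.427 - 1.96) = Φ(0.467) = 0.68.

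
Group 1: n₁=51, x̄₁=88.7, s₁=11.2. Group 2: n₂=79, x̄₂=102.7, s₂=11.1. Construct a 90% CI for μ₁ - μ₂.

Difference = -14.0. SE = √(11.2²/51 + 11.1²/79) = 2.005. CI = (-17.3, -10.7)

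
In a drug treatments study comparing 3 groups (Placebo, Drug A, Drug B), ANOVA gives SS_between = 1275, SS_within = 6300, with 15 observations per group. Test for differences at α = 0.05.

df_between = 2, df_within = 42. F = MS_between/MS_within = 637.5/150.0 = 4.25. F_crit ≈ 3.22. Reject H₀. At least one mean differs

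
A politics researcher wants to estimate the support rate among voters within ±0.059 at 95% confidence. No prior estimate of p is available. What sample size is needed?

Conservative approach: use p = 0.5 (maximizes p(1-p) = 0.25). n = z²(0.25)/E² = 1.96²×0.25/0.059² = 275.9 → n = 276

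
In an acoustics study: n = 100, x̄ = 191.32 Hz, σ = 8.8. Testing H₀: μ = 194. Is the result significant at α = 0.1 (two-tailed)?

z = (191.32 - 194)/(8.8/√100) = -3.045. Since |z| > 1.645, significant at α = 0.1.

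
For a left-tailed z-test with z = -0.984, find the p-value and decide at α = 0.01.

p = P(Z < -0.984) = Φ(-0.984) ≈ 0.1626. Since p ≥ 0.01, fail to reject H₀ (not significant) at α = 0.01.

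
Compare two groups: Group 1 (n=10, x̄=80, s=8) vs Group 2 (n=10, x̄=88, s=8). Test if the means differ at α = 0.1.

Pooled sp = 8.0. t = -2.236, df = 18. Critical t = ±1.734. Reject H₀.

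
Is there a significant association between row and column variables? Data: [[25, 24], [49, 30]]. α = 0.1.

χ² = 1.502. df = 1, critical = 2.706. Fail to reject H₀. No evidence of dependence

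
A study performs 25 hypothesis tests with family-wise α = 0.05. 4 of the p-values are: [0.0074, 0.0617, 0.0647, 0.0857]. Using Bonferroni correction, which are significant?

Bonferroni α = 0.05/25 = 0.002. None of the given p-values are significant.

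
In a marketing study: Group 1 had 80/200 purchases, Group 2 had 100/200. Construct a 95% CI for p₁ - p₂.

p̂₁ = 0.4, p̂₂ = 0.5. Difference = -0.1. CI = (-0.197, -0.003)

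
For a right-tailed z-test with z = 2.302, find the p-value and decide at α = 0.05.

p = P(Z > 2.302) = 1 - Φ(2.302) ≈ 0.0107. Since p < 0.05, reject H₀ (significant) at α = 0.05.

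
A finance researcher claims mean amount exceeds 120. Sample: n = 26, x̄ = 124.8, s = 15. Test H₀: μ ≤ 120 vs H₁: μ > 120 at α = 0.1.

t = (124.8 - 120)/(15/√26) = 1.632, df = 25. Critical t = 1.316. Reject H₀.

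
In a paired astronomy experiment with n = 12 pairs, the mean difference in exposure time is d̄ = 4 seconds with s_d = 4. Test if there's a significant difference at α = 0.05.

t = d̄/(s_d/√n) = 4/(4/√12) = 3.464. df = 11, critical t = ±2.201. Reject H₀.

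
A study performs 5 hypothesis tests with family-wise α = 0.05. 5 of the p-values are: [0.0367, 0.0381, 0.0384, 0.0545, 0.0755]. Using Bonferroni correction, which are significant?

Bonferroni α = 0.05/5 = 0.01. None of the given p-values are significant.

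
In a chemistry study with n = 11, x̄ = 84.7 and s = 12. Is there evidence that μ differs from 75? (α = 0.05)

t = (x̄ - μ₀)/(s/√n) = (84.7 - 75)/(12/√11) = 2.681. df = 10, critical t = ±2.228. Reject H₀.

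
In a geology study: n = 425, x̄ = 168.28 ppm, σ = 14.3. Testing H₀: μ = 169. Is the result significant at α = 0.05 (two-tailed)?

z = (168.28 - 169)/(14.3/√425) = -1.038. Since |z| ≤ 1.96, not significant at α = 0.05.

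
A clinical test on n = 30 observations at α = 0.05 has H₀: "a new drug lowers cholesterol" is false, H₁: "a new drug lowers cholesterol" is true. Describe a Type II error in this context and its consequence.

Type II error: failing to reject H₀ when it is false — concluding that a new drug lowers cholesterol is not supported when in fact it is. Consequence: shelving an effective drug — patients miss out on a treatment that would have helped.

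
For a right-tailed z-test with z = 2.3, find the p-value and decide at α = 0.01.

p = P(Z > 2.3) = 1 - Φ(2.3) ≈ 0.0107. Since p ≥ 0.01, fail to reject H₀ (not significant) at α = 0.01.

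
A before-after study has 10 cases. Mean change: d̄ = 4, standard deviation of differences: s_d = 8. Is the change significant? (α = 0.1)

t = d̄/(s_d/√n) = 4/(8/√10) = 1.581. df = 9, critical t = ±1.833. Fail to reject H₀.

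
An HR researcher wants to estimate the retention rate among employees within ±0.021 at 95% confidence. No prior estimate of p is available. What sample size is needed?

Conservative approach: use p = 0.5 (maximizes p(1-p) = 0.25). n = z²(0.25)/E² = 1.96²×0.25/0.021² = 2177.8 → n = 2178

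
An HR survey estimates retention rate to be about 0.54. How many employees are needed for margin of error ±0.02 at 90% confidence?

n = z²p(1-p)/E² = 1.645²×0.54×0.46/0.02² = 1680.4 → n = 1681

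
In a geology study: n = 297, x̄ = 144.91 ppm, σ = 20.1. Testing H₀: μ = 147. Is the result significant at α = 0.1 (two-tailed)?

z = (144.91 - 147)/(20.1/√297) = -1.792. Since |z| > 1.645, significant at α = 0.1.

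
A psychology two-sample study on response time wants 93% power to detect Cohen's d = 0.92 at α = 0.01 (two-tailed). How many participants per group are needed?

z_{α/2} = 2.576, z_β = Φ⁻¹(0.93) = 1.476. For large effect (d = 0.92): n per group = 2(z_{α/2} + z_β)²/d² = 2(2.576 + 1.476)²/0.92² = 38.8 → 39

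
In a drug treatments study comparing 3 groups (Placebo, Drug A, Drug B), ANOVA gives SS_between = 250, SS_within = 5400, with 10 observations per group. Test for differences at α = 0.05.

df_between = 2, df_within = 27. F = MS_between/MS_within = 125.0/200.0 = 0.625. F_crit ≈ 3.354. Fail to reject H₀.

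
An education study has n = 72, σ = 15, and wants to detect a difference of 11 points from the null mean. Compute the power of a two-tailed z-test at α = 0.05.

SE = σ/√n = 15/√72 = 1.768. Non-centrality λ = d/SE = 11/1.768 = 6.223. Power ≈ Φ(λ - z_{α/2}) = Φ(6.223 - 1.96) = Φ(4.263) = 1.0.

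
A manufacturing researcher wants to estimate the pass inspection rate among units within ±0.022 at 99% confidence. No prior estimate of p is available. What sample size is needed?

Conservative approach: use p = 0.5 (maximizes p(1-p) = 0.25). n = z²(0.25)/E² = 2.576²×0.25/0.022² = 3427.6 → n = 3428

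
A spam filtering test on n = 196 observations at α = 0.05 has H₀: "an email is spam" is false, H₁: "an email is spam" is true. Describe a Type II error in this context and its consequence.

Type II error: failing to reject H₀ when it is false — concluding that an email is spam is not supported when in fact it is. Consequence: a spam email lands in the inbox.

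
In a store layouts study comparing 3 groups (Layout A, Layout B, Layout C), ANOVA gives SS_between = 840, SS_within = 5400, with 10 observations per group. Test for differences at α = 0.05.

df_between = 2, df_within = 27. F = MS_between/MS_within = 420.0/200.0 = 2.1. F_crit ≈ 3.354. Fail to reject H₀.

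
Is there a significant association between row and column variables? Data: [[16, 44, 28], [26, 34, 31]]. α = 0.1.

χ² = 3.766. df = 2, critical = 4.605. Fail to reject H₀. No evidence of dependence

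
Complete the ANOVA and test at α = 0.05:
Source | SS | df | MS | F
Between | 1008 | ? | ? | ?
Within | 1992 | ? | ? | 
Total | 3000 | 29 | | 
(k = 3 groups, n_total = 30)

df_between = 2, df_within = 27. MS_between = 504.0, MS_within = 73.78. F = 6.831, F_crit ≈ 3.354. Reject H₀.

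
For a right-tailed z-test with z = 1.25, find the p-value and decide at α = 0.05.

p = P(Z > 1.25) = 1 - Φ(1.25) ≈ 0.1056. Since p ≥ 0.05, fail to reject H₀ (not significant) at α = 0.05.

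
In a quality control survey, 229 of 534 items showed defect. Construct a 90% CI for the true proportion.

p̂ = 0.429. CI = p̂ ± z*√(p̂(1-p̂)/n) = (0.394, 0.464)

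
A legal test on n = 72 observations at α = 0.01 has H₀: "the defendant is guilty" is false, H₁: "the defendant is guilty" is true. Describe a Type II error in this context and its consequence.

Type II error: failing to reject H₀ when it is false — concluding that the defendant is guilty is not supported when in fact it is. Consequence: acquitting a guilty person.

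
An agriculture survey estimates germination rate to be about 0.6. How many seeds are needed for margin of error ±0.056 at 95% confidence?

n = z²p(1-p)/E² = 1.96²×0.6×0.4/0.056² = 294.0 → n = 294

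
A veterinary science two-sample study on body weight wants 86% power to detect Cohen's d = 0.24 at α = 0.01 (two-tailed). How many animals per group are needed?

z_{α/2} = 2.576, z_β = Φ⁻¹(0.86) = 1.08. For small effect (d = 0.24): n per group = 2(z_{α/2} + z_β)²/d² = 2(2.576 + 1.08)²/0.24² = 464.1 → 465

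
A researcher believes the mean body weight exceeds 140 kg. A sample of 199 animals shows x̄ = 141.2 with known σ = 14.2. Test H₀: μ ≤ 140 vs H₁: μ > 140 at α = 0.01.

z = 1.192. Critical value: 2.33. Fail to reject H₀.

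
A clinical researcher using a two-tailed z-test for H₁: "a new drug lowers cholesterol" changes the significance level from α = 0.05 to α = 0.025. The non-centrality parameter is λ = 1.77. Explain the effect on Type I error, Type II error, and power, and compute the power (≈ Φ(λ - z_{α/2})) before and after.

Decreasing α from 0.05 to 0.025:
• Type I error rate decreases (α is the Type I rate by definition).
• Critical value moves from z_{α/2} = 1.96 to 2.241, so power = Φ(λ - z_{α/2}) goes from Φ(1.77 - 1.96) = 0.425 to Φ(1.77 - 2.241) = 0.319.
• Type II error rate β = 1 - power therefore increases (0.575 → 0.681).
Appropriate when false positives are costly — here, approving an ineffective drug — patients take a useless medication and may skip effective alternatives.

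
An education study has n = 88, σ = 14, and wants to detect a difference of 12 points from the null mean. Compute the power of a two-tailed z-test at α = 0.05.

SE = σ/√n = 14/√88 = 1.492. Non-centrality λ = d/SE = 12/1.492 = 8.041. Power ≈ Φ(λ - z_{α/2}) = Φ(8.041 - 1.96) = Φ(6.081) = 1.0.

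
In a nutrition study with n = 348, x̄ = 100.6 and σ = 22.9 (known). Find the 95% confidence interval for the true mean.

CI = x̄ ± z*(σ/√n) = 100.6 ± 1.96(22.9/√348) = 100.6 ± 2.41 = (98.19, 103.01)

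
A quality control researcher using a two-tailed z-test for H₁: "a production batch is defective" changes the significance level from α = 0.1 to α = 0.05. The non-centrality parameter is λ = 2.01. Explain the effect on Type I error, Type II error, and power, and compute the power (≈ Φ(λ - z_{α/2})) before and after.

Decreasing α from 0.1 to 0.05:
• Type I error rate decreases (α is the Type I rate by definition).
• Critical value moves from z_{α/2} = 1.645 to 1.96, so power = Φ(λ - z_{α/2}) goes from Φ(2.01 - 1.645) = 0.642 to Φ(2.01 - 1.96) = 0.52.
• Type II error rate β = 1 - power therefore increases (0.358 → 0.48).
Appropriate when false positives are costly — here, scrapping a good batch — wasted material and cost for no reason.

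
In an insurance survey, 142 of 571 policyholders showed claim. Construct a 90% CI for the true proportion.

p̂ = 0.249. CI = p̂ ± z*√(p̂(1-p̂)/n) = (0.219, 0.278)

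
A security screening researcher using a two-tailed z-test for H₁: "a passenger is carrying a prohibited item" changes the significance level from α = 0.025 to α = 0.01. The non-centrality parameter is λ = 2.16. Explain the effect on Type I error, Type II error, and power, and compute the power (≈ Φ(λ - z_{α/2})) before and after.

Decreasing α from 0.025 to 0.01:
• Type I error rate decreases (α is the Type I rate by definition).
• Critical value moves from z_{α/2} = 2.241 to 2.576, so power = Φ(λ - z_{α/2}) goes from Φ(2.16 - 2.241) = 0.468 to Φ(2.16 - 2.576) = 0.339.
• Type II error rate β = 1 - power therefore increases (0.532 → 0.661).
Appropriate when false positives are costly — here, detaining an innocent passenger — delay and inconvenience.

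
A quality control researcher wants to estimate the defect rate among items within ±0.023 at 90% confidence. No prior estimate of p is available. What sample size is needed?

Conservative approach: use p = 0.5 (maximizes p(1-p) = 0.25). n = z²(0.25)/E² = 1.645²×0.25/0.023² = 1278.8 → n = 1279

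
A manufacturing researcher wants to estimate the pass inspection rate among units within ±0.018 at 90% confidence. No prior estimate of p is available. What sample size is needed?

Conservative approach: use p = 0.5 (maximizes p(1-p) = 0.25). n = z²(0.25)/E² = 1.645²×0.25/0.018² = 2088.0 → n = 2088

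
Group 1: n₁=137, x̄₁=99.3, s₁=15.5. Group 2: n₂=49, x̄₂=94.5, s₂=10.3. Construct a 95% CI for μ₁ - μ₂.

Difference = 4.8. SE = √(15.5²/137 + 10.3²/49) = 1.98. CI = (0.92, 8.68)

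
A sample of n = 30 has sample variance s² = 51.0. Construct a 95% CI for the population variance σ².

df = 29. χ²_{0.025} = 45.722, χ²_{0.975} = 16.047. CI for σ² = ((n-1)s²/χ²_{α/2}, (n-1)s²/χ²_{1-α/2}) = (29·51.0/45.722, 29·51.0/16.047) = (32.35, 92.17)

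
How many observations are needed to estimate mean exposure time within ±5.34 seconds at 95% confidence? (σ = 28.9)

n = (z*σ/E)² = (1.96×28.9/5.34)² = 112.5 → n = 113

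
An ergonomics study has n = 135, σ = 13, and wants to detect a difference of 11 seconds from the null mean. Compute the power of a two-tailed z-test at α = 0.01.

SE = σ/√n = 13/√135 = 1.119. Non-centrality λ = d/SE = 11/1.119 = 9.831. Power ≈ Φ(λ - z_{α/2}) = Φ(9.831 - 2.576) = Φ(7.255) = 1.0.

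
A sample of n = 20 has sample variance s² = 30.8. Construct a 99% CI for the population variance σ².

df = 19. χ²_{0.005} = 38.582, χ²_{0.995} = 6.844. CI for σ² = ((n-1)s²/χ²_{α/2}, (n-1)s²/χ²_{1-α/2}) = (19·30.8/38.582, 19·30.8/6.844) = (15.17, 85.51)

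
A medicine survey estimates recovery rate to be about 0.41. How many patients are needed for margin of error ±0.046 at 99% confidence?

n = z²p(1-p)/E² = 2.576²×0.41×0.59/0.046² = 758.6 → n = 759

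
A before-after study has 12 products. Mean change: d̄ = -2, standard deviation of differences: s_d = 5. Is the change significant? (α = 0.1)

t = d̄/(s_d/√n) = -2/(5/√12) = -1.386. df = 11, critical t = ±1.796. Fail to reject H₀.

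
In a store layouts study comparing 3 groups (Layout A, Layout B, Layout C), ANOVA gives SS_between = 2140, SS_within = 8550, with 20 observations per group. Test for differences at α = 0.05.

df_between = 2, df_within = 57. F = MS_between/MS_within = 1070.0/150.0 = 7.133. F_crit ≈ 3.159. Reject H₀. At least one mean differs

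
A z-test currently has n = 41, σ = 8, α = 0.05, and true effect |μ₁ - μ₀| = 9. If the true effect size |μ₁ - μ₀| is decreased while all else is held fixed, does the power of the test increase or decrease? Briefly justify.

Power decreases: a smaller true effect decreases the non-centrality λ = |μ₁ - μ₀|/(σ/√n).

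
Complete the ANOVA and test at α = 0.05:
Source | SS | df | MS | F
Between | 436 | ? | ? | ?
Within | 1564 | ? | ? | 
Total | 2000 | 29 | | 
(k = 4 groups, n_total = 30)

df_between = 3, df_within = 26. MS_between = 145.33, MS_within = 60.15. F = 2.416, F_crit ≈ 2.975. Fail to reject H₀.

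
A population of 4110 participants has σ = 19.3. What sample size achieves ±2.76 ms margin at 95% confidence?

Without FPC: n₀ = (1.96×19.3/2.76)² = 187.849. With FPC: n = n₀N/(n₀+N-1) = 179.7 → n = 180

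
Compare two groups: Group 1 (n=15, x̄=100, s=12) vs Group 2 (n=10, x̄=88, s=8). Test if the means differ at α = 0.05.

Pooled sp = 10.62. t = 2.769, df = 23. Critical t = ±2.069. Reject H₀.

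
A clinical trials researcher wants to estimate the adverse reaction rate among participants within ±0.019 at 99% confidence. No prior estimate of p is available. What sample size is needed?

Conservative approach: use p = 0.5 (maximizes p(1-p) = 0.25). n = z²(0.25)/E² = 2.576²×0.25/0.019² = 4595.4 → n = 4596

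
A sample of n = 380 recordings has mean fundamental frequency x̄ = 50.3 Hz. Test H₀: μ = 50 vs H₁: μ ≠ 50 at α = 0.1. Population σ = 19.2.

z = (x̄ - μ₀)/(σ/√n) = (50.3 - 50)/(19.2/√380) = 0.305. Critical value: ±1.645. Since |0.305| ≤ 1.645, Fail to reject H₀.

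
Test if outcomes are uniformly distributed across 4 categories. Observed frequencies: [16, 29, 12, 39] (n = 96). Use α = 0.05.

Expected = 24 each. χ² = Σ(O-E)²/E = 19.083. df = 3, critical value = 7.815. Reject H₀.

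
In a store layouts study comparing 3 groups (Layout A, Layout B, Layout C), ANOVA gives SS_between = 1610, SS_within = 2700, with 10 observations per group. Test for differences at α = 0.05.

df_between = 2, df_within = 27. F = MS_between/MS_within = 805.0/100.0 = 8.05. F_crit ≈ 3.354. Reject H₀. At least one mean differs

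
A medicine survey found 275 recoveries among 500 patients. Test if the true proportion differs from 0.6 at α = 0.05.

p̂ = 0.55, p₀ = 0.6. z = (p̂ - p₀)/√(p₀(1-p₀)/n) = -2.282. Critical: ±1.96. Reject H₀.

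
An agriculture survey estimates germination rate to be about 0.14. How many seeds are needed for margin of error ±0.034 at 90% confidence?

n = z²p(1-p)/E² = 1.645²×0.14×0.86/0.034² = 281.8 → n = 282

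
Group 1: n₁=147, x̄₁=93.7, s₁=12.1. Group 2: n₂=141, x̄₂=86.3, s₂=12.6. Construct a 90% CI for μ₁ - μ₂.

Difference = 7.4. SE = √(12.1²/147 + 12.6²/141) = 1.457. CI = (5.0, 9.8)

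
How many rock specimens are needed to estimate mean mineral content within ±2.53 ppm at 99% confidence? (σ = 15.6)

n = (z*σ/E)² = (2.576×15.6/2.53)² = 252.3 → n = 253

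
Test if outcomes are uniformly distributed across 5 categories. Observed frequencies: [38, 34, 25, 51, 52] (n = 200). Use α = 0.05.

Expected = 40 each. χ² = Σ(O-E)²/E = 13.25. df = 4, critical value = 9.488. Reject H₀.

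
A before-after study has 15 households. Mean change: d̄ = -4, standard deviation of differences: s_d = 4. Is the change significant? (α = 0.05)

t = d̄/(s_d/√n) = -4/(4/√15) = -3.873. df = 14, critical t = ±2.145. Reject H₀.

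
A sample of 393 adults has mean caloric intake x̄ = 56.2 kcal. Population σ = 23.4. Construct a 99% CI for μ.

CI = x̄ ± z*(σ/√n) = 56.2 ± 2.576(23.4/√393) = 56.2 ± 3.04 = (53.16, 59.24)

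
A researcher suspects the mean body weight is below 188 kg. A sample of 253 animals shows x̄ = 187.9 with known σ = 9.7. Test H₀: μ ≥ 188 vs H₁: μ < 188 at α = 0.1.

z = -0.164. Critical value: -1.28. Fail to reject H₀.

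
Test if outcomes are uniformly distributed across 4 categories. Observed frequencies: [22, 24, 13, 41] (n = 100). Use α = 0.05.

Expected = 25 each. χ² = Σ(O-E)²/E = 16.4. df = 3, critical value = 7.815. Reject H₀.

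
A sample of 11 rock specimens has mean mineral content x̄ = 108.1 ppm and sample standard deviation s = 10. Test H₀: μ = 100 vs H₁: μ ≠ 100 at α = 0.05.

t = (x̄ - μ₀)/(s/√n) = (108.1 - 100)/(10/√11) = 2.686. df = 10, critical t = ±2.228. Reject H₀.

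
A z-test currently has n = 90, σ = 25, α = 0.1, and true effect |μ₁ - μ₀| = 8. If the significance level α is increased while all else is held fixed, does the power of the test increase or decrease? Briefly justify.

Power increases: a larger α lowers the critical value, so more of the H₁ sampling distribution falls in the rejection region.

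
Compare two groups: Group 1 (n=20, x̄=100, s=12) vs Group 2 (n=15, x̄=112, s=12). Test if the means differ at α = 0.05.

Pooled sp = 12.0. t = -2.928, df = 33. Critical t = ±2.035. Reject H₀.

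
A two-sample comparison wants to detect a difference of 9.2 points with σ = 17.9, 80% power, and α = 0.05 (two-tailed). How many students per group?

n per group = 2(z_α/2 + z_β)²σ²/d² = 2×(1.96 + 0.84)²×17.9²/9.2² = 59.4 → n = 60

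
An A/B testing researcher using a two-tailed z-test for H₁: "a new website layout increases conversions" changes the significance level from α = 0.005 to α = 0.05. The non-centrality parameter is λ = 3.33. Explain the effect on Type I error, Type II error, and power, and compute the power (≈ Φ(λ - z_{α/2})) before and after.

Increasing α from 0.005 to 0.05:
• Type I error rate increases (α is the Type I rate by definition).
• Critical value moves from z_{α/2} = 2.807 to 1.96, so power = Φ(λ - z_{α/2}) goes from Φ(3.33 - 2.807) = 0.7 to Φ(3.33 - 1.96) = 0.915.
• Type II error rate β = 1 - power therefore decreases (0.3 → 0.085).
Appropriate when false negatives are costly — here, discarding a layout that would have improved conversions — lost revenue.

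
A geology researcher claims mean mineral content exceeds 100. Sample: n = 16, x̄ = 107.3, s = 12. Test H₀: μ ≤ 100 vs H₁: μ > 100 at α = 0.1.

t = (107.3 - 100)/(12/√16) = 2.433, df = 15. Critical t = 1.341. Reject H₀.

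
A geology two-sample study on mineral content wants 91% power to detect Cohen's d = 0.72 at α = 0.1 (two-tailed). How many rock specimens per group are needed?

z_{α/2} = 1.645, z_β = Φ⁻¹(0.91) = 1.341. For medium effect (d = 0.72): n per group = 2(z_{α/2} + z_β)²/d² = 2(1.645 + 1.341)²/0.72² = 34.4 → 35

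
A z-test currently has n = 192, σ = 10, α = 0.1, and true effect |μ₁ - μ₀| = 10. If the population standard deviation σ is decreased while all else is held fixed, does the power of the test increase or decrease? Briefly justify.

Power increases: a smaller σ shrinks the standard error σ/√n, moving the sampling distribution under H₁ further from the critical value.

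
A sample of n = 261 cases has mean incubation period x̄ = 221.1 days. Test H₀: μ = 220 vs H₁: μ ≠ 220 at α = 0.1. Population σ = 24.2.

z = (x̄ - μ₀)/(σ/√n) = (221.1 - 220)/(24.2/√261) = 0.734. Critical value: ±1.645. Since |0.734| ≤ 1.645, Fail to reject H₀.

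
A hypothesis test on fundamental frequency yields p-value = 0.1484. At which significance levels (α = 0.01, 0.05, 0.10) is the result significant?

p = 0.1484. Not significant at any of the given levels.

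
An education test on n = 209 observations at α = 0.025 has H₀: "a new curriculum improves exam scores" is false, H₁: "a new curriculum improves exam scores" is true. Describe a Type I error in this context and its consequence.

Type I error: rejecting H₀ when it is true — concluding that a new curriculum improves exam scores when in fact it is not. Consequence: adopting a curriculum that gives no real benefit — disruption for nothing.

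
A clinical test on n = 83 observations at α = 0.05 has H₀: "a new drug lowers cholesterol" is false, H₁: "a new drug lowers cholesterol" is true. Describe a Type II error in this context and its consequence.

Type II error: failing to reject H₀ when it is false — concluding that a new drug lowers cholesterol is not supported when in fact it is. Consequence: shelving an effective drug — patients miss out on a treatment that would have helped.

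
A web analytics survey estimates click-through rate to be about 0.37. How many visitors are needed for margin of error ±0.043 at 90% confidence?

n = z²p(1-p)/E² = 1.645²×0.37×0.63/0.043² = 341.1 → n = 342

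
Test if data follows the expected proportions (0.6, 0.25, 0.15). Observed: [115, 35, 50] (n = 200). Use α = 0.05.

Expected: [120.0, 50.0, 30.0]. χ² = 18.042. df = 2, critical = 5.991. Reject H₀.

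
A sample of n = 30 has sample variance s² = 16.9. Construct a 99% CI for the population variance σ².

df = 29. χ²_{0.005} = 52.336, χ²_{0.995} = 13.121. CI for σ² = ((n-1)s²/χ²_{α/2}, (n-1)s²/χ²_{1-α/2}) = (29·16.9/52.336, 29·16.9/13.121) = (9.36, 37.35)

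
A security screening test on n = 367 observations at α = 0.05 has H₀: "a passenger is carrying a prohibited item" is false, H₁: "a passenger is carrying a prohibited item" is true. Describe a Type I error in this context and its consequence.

Type I error: rejecting H₀ when it is true — concluding that a passenger is carrying a prohibited item when in fact it is not. Consequence: detaining an innocent passenger — delay and inconvenience.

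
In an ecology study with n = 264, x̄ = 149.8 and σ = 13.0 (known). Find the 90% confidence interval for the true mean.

CI = x̄ ± z*(σ/√n) = 149.8 ± 1.645(13.0/√264) = 149.8 ± 1.32 = (148.48, 151.12)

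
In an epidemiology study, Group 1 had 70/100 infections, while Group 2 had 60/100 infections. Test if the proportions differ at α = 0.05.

p̂₁ = 0.7, p̂₂ = 0.6, pooled p̂ = 0.65. z = 1.482. Critical: ±1.96. Fail to reject H₀.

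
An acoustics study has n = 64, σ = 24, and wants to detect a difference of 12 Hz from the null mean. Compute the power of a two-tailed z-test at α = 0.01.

SE = σ/√n = 24/√64 = 3.0. Non-centrality λ = d/SE = 12/3.0 = 4.0. Power ≈ Φ(λ - z_{α/2}) = Φ(4.0 - 2.576) = Φ(1.424) = 0.923.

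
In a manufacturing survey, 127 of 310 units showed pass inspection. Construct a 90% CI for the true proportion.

p̂ = 0.41. CI = p̂ ± z*√(p̂(1-p̂)/n) = (0.364, 0.456)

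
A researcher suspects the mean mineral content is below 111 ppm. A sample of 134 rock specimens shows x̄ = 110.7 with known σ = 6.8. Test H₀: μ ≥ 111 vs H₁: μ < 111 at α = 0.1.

z = -0.511. Critical value: -1.28. Fail to reject H₀.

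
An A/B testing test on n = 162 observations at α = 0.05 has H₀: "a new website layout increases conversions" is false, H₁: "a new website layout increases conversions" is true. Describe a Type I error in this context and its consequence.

Type I error: rejecting H₀ when it is true — concluding that a new website layout increases conversions when in fact it is not. Consequence: rolling out a layout that doesn't actually help — wasted engineering effort.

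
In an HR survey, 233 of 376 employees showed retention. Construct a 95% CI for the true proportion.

p̂ = 0.62. CI = p̂ ± z*√(p̂(1-p̂)/n) = (0.571, 0.669)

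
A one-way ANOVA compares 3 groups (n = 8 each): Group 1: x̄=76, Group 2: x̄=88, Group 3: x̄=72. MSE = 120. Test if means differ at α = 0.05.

Grand mean = 78.67. SS_between = 1109.33, MS_between = 554.67. F = 4.622, F_crit ≈ 3.467. Reject H₀.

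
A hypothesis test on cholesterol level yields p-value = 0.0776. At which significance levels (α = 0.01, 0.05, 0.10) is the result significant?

p = 0.0776. Significant at: α = 0.1.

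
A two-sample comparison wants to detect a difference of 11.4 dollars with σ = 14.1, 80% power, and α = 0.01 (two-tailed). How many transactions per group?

n per group = 2(z_α/2 + z_β)²σ²/d² = 2×(2.576 + 0.84)²×14.1²/11.4² = 35.7 → n = 36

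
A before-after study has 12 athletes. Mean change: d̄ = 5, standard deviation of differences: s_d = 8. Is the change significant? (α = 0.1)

t = d̄/(s_d/√n) = 5/(8/√12) = 2.165. df = 11, critical t = ±1.796. Reject H₀.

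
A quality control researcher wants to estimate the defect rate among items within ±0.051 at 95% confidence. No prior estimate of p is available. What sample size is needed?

Conservative approach: use p = 0.5 (maximizes p(1-p) = 0.25). n = z²(0.25)/E² = 1.96²×0.25/0.051² = 369.2 → n = 370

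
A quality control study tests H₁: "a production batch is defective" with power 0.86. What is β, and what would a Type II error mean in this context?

β = 1 - power = 1 - 0.86 = 0.14. A Type II error is failing to reject H₀ when H₀ is false (false negative) — here, failing to conclude that a production batch is defective when in fact it is true. Consequence: shipping a defective batch — faulty products reach customers.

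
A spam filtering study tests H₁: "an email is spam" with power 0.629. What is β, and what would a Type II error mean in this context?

β = 1 - power = 1 - 0.629 = 0.371. A Type II error is failing to reject H₀ when H₀ is false (false negative) — here, failing to conclude that an email is spam when in fact it is true. Consequence: a spam email lands in the inbox.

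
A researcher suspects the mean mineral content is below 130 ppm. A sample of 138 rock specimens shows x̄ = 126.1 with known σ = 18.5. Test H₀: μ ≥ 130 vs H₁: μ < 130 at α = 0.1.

z = -2.476. Critical value: -1.28. Reject H₀.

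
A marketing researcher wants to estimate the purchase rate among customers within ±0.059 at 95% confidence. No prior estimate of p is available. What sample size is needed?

Conservative approach: use p = 0.5 (maximizes p(1-p) = 0.25). n = z²(0.25)/E² = 1.96²×0.25/0.059² = 275.9 → n = 276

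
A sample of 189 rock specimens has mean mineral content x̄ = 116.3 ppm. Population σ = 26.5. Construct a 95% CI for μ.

CI = x̄ ± z*(σ/√n) = 116.3 ± 1.96(26.5/√189) = 116.3 ± 3.78 = (112.52, 120.08)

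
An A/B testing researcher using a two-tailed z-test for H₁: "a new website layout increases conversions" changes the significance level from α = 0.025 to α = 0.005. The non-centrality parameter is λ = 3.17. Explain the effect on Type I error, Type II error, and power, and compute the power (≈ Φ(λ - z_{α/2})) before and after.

Decreasing α from 0.025 to 0.005:
• Type I error rate decreases (α is the Type I rate by definition).
• Critical value moves from z_{α/2} = 2.241 to 2.807, so power = Φ(λ - z_{α/2}) goes from Φ(3.17 - 2.241) = 0.824 to Φ(3.17 - 2.807) = 0.642.
• Type II error rate β = 1 - power therefore increases (0.176 → 0.358).
Appropriate when false positives are costly — here, rolling out a layout that doesn't actually help — wasted engineering effort.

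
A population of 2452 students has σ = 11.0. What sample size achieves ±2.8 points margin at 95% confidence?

Without FPC: n₀ = (1.96×11.0/2.8)² = 59.29. With FPC: n = n₀N/(n₀+N-1) = 57.9 → n = 58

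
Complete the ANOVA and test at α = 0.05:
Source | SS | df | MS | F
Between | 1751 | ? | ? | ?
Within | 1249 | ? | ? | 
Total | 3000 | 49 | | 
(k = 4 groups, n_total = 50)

df_between = 3, df_within = 46. MS_between = 583.67, MS_within = 27.15. F = 21.496, F_crit ≈ 2.807. Reject H₀.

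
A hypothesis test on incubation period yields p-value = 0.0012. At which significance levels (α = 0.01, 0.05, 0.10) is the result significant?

p = 0.0012. Significant at: α = 0.01, 0.05, 0.1.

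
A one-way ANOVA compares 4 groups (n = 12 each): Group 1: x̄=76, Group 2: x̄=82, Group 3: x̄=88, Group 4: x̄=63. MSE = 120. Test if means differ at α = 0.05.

Grand mean = 77.25. SS_between = 4113.0, MS_between = 1371.0. F = 11.425, F_crit ≈ 2.816. Reject H₀.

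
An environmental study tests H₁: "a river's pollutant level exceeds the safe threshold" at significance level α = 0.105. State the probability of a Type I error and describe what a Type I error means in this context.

P(Type I error) = α = 0.105. A Type I error is rejecting H₀ when H₀ is actually true (false positive) — here, concluding that a river's pollutant level exceeds the safe threshold when in fact this is not the case. Consequence: shutting down a compliant factory unnecessarily.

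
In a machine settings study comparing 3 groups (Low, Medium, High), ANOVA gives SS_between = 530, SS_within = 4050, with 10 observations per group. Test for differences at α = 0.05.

df_between = 2, df_within = 27. F = MS_between/MS_within = 265.0/150.0 = 1.767. F_crit ≈ 3.354. Fail to reject H₀.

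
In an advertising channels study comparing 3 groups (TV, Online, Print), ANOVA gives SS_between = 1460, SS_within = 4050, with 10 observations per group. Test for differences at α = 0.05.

df_between = 2, df_within = 27. F = MS_between/MS_within = 730.0/150.0 = 4.867. F_crit ≈ 3.354. Reject H₀. At least one mean differs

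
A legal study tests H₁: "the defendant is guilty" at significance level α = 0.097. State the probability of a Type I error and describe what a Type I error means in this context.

P(Type I error) = α = 0.097. A Type I error is rejecting H₀ when H₀ is actually true (false positive) — here, concluding that the defendant is guilty when in fact this is not the case. Consequence: convicting an innocent person.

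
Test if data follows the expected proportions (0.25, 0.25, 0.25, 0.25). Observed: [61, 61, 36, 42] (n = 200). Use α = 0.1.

Expected: [50.0, 50.0, 50.0, 50.0]. χ² = 10.04. df = 3, critical = 6.251. Reject H₀.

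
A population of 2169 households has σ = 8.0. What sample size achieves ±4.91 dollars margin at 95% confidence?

Without FPC: n₀ = (1.96×8.0/4.91)² = 10.198. With FPC: n = n₀N/(n₀+N-1) = 10.2 → n = 11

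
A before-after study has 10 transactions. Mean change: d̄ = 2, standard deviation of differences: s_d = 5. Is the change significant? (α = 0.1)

t = d̄/(s_d/√n) = 2/(5/√10) = 1.265. df = 9, critical t = ±1.833. Fail to reject H₀.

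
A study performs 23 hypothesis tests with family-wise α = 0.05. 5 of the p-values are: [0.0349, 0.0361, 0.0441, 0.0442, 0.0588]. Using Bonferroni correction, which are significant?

Bonferroni α = 0.05/23 = 0.00217. None of the given p-values are significant.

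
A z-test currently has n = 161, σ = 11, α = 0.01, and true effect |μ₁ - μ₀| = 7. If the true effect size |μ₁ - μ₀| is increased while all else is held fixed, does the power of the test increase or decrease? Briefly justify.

Power increases: a larger true effect increases the non-centrality λ = |μ₁ - μ₀|/(σ/√n).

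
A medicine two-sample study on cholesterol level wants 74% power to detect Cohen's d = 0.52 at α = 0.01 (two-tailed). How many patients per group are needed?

z_{α/2} = 2.576, z_β = Φ⁻¹(0.74) = 0.643. For medium effect (d = 0.52): n per group = 2(z_{α/2} + z_β)²/d² = 2(2.576 + 0.643)²/0.52² = 76.6 → 77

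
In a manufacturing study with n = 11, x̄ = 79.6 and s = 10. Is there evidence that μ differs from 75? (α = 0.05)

t = (x̄ - μ₀)/(s/√n) = (79.6 - 75)/(10/√11) = 1.526. df = 10, critical t = ±2.228. Fail to reject H₀.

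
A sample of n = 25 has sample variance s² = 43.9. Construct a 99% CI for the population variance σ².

df = 24. χ²_{0.005} = 45.559, χ²_{0.995} = 9.886. CI for σ² = ((n-1)s²/χ²_{α/2}, (n-1)s²/χ²_{1-α/2}) = (24·43.9/45.559, 24·43.9/9.886) = (23.13, 106.57)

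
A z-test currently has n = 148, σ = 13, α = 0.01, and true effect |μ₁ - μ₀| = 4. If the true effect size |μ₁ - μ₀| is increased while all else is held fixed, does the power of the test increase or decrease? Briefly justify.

Power increases: a larger true effect increases the non-centrality λ = |μ₁ - μ₀|/(σ/√n).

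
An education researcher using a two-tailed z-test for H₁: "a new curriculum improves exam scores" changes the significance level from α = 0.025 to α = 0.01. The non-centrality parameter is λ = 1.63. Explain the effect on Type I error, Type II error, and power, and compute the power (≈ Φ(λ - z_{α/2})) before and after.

Decreasing α from 0.025 to 0.01:
• Type I error rate decreases (α is the Type I rate by definition).
• Critical value moves from z_{α/2} = 2.241 to 2.576, so power = Φ(λ - z_{α/2}) goes from Φ(1.63 - 2.241) = 0.271 to Φ(1.63 - 2.576) = 0.172.
• Type II error rate β = 1 - power therefore increases (0.729 → 0.828).
Appropriate when false positives are costly — here, adopting a curriculum that gives no real benefit — disruption for nothing.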